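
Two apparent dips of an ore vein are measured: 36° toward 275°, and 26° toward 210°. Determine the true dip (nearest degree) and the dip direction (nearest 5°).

Represent each trace as a vector plunging at its apparent dip toward its trend (east-north-up frame): v₁ = (-0.806, 0.071, -0.588), v₂ = (-0.449, -0.778, -0.438).
n = v₁ × v₂ = (-0.488, -0.089, 0.659) (taken with n_z > 0).
True dip = arccos(n_z / |n|) = arccos(0.7987) = 37.0°.
Dip direction = azimuth of (n_x, n_y) = atan2(-0.488, -0.089) = 260°.

true dip 37°, dip direction 260°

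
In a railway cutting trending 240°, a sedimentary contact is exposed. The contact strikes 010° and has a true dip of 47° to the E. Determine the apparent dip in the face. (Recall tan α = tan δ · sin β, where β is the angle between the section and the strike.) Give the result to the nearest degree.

39°

The section lies 50° from the strike.
tan α = tan 47° × sin 50° = 1.0724 × 0.7660 = 0.8215
α = arctan(0.8215) = 39.40°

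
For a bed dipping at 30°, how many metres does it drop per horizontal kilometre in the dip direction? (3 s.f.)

drop per km = 1000 × tan 30° = 1000 × 0.5774

577 m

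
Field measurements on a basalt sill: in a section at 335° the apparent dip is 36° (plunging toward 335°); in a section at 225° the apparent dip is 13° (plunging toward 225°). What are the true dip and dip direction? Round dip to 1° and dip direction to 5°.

true dip 42°, dip direction 300°

The two traces are lines in the plane: v₁ = (sin 335°·cos 36°, cos 335°·cos 36°, −sin 36°), v₂ = (sin 225°·cos 13°, cos 225°·cos 13°, −sin 13°).
Cross product v₁ × v₂ gives the pole to the plane: n ∝ (-0.570, 0.328, 0.741).
tan δ = √(n_x²+n_y²)/n_z = 0.658/0.741, so δ = 41.6°.
Dip direction = atan2(-0.570, 0.328) = 300° (azimuth of n's horizontal projection).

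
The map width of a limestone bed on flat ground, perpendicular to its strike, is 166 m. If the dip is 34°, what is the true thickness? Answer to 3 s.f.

True thickness t = w · sin(dip) = 166 × sin 34°
t = 166 × 0.5592 = 92.826 m

92.8 m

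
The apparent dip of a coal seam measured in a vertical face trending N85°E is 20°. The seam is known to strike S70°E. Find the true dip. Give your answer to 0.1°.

The section is 25° from the strike.
tan δ = tan α / sin β = tan 20° / sin 25° = 0.3640 / 0.4226 = 0.8612
true dip = arctan 0.8612 = 40.74°

40.7°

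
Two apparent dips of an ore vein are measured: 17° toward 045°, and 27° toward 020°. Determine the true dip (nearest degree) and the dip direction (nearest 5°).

true dip 32°, dip direction 345°

Each apparent-dip line lies in the plane. As unit vectors (x east, y north, z up), v₁ plunges 17°→045° and v₂ plunges 27°→020°.
The plane normal is n = v₁ × v₂ ∝ (-0.062, 0.218, 0.360).
Dip δ = arctan(|n_h|/n_z) = arctan(0.227/0.360) = 32.2°.
Dip direction = azimuth of (n_x, n_y) = atan2(-0.062, 0.218) = 344°.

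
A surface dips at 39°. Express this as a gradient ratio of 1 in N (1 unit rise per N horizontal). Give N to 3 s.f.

1 : N means tan θ = 1/N, so N = 1/tan 39° = 1/0.8098

1 in 1.23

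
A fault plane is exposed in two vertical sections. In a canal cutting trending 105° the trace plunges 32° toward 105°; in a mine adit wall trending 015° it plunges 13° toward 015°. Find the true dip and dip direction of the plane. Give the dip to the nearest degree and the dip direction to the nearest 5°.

Represent each trace as a vector plunging at its apparent dip toward its trend (east-north-up frame): v₁ = (0.819, -0.219, -0.530), v₂ = (0.252, 0.941, -0.225).
The plane normal is n = v₁ × v₂ ∝ (0.548, 0.051, 0.826).
Dip δ = arctan(|n_h|/n_z) = arctan(0.550/0.826) = 33.7°.
The horizontal component of n points toward azimuth atan2(n_x, n_y) = 85°, the dip direction.

true dip 34°, dip direction 085°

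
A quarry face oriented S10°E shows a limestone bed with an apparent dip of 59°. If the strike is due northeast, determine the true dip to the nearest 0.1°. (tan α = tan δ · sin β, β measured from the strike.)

63.8°

β = acute angle between strike due northeast and section S10°E = 55°.
tan δ = tan α / sin β = tan 59° / sin 55° = 1.6643 / 0.8192 = 2.0317
δ = arctan(2.0317) = 63.79°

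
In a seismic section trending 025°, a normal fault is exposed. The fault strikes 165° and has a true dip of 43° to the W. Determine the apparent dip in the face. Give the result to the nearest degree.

The strike is 165° and the section trends 025°; the acute angle between them is β = 40°.
tan(apparent dip) = tan 43° · sin 40° = 0.5994
apparent dip = arctan 0.5994 = 30.94°

31°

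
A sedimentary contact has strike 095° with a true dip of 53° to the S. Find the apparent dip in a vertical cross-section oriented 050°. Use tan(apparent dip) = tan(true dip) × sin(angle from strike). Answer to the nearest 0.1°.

43.2°

Angle between strike (095°) and section (050°): β = 45°.
tan α = tan 53° × sin 45° = 1.3270 × 0.7071 = 0.9384
apparent dip = arctan 0.9384 = 43.18°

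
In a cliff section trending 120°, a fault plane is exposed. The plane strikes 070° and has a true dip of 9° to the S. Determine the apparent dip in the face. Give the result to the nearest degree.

7°

The section lies 50° from the strike.
tan(apparent dip) = tan 9° · sin 50° = 0.1213
apparent dip = arctan 0.1213 = 6.92°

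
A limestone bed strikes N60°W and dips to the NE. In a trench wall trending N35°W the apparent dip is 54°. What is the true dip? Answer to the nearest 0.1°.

The section is 25° from the strike.
tan(true dip) = tan 54° / sin 25° = 3.2568
δ = arctan(3.2568) = 72.93°

72.9°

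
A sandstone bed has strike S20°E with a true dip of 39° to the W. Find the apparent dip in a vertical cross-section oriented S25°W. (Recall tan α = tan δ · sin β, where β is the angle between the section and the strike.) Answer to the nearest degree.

30°

Angle between strike (S20°E) and section (S25°W): β = 45°.
tan(apparent dip) = tan 39° · sin 45° = 0.5726
α = arctan(0.5726) = 29.80°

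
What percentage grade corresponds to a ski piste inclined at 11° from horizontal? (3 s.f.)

grade % = 100 × tan 11° = 100 × 0.1944

19.4%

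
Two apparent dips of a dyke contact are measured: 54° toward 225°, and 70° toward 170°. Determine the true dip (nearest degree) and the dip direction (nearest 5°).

The two traces are lines in the plane: v₁ = (sin 225°·cos 54°, cos 225°·cos 54°, −sin 54°), v₂ = (sin 170°·cos 70°, cos 170°·cos 70°, −sin 70°).
Cross product v₁ × v₂ gives the pole to the plane: n ∝ (0.118, -0.439, 0.165).
True dip = arccos(n_z / |n|) = arccos(0.3408) = 70.1°.
Dip direction = atan2(0.118, -0.439) = 165° (azimuth of n's horizontal projection).

true dip 70°, dip direction 165°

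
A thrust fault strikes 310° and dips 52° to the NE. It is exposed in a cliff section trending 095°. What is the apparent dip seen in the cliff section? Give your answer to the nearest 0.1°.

36.3°

The section lies 35° from the strike.
tan α = tan 52° × sin 35° = 1.2799 × 0.5736 = 0.7341
α = arctan(0.7341) = 36.28°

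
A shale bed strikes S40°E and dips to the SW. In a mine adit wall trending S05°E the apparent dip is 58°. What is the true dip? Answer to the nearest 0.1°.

70.3°

The section is 35° from the strike.
tan(true dip) = tan 58° / sin 35° = 2.7901
δ = arctan(2.7901) = 70.28°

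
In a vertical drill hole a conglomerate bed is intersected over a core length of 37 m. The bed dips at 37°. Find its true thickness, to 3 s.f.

True thickness t = h · cos(dip) = 37 × cos 37°
t = 37 × 0.7986 = 29.550 m

29.5 m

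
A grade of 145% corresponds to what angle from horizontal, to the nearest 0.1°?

tan θ = 145/100 = 1.4500
θ = arctan(1.4500) = 55.41°

55.4°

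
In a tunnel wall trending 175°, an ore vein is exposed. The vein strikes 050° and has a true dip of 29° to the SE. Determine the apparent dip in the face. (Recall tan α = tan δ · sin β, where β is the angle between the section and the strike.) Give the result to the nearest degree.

The section lies 55° from the strike.
tan(apparent dip) = tan 29° · sin 55° = 0.4541
α = arctan(0.4541) = 24.42°

24°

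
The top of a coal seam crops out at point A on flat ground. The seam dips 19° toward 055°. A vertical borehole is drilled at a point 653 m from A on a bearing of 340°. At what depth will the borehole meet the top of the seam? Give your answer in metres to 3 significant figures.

The hole lies 75° from the dip direction, so the down-dip offset is 653 × cos 75° = 169.01 m.
Depth = down-dip offset × tan(dip) = 169.01 × tan 19° = 169.01 × 0.3443
Depth = 58.19 m

58.2 m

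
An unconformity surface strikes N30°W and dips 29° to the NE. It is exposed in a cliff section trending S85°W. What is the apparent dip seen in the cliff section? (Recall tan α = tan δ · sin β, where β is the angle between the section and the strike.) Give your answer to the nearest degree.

27°

The strike is N30°W and the section trends S85°W; the acute angle between them is β = 65°.
tan α = tan 29° × sin 65° = 0.5543 × 0.9063 = 0.5024
α = arctan(0.5024) = 26.67°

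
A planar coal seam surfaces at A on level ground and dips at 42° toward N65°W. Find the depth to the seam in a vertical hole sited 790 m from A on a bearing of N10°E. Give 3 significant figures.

184 m

The hole lies 75° from the dip direction, so the down-dip offset is 790 × cos 75° = 204.47 m.
Depth = down-dip offset × tan(dip) = 204.47 × tan 42° = 204.47 × 0.9004
Depth = 184.10 m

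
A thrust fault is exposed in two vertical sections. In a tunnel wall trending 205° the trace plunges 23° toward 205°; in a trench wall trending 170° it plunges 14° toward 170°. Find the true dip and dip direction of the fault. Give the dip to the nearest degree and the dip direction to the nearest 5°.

The two traces are lines in the plane: v₁ = (sin 205°·cos 23°, cos 205°·cos 23°, −sin 23°), v₂ = (sin 170°·cos 14°, cos 170°·cos 14°, −sin 14°).
n = v₁ × v₂ = (-0.172, -0.160, 0.512) (taken with n_z > 0).
True dip = arccos(n_z / |n|) = arccos(0.9092) = 24.6°.
Dip direction = atan2(-0.172, -0.160) = 227° (azimuth of n's horizontal projection).

true dip 25°, dip direction 225°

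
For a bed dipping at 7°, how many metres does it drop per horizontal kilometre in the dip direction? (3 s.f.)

drop per km = 1000 × tan 7° = 1000 × 0.1228

123 m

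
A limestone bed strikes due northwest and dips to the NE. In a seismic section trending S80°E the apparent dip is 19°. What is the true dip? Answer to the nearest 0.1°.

31.0°

β = acute angle between strike due northwest and section S80°E = 35°.
tan(true dip) = tan 19° / sin 35° = 0.6003
true dip = arctan 0.6003 = 30.98°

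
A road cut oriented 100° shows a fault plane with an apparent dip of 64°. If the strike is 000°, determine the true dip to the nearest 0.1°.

64.3°

β = acute angle between strike 000° and section 100° = 80°.
tan(true dip) = tan 64° / sin 80° = 2.0819
δ = arctan(2.0819) = 64.34°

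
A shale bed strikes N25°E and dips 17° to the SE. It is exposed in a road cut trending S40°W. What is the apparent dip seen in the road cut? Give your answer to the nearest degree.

5°

Angle between strike (N25°E) and section (S40°W): β = 15°.
tan(apparent dip) = tan 17° · sin 15° = 0.0791
α = arctan(0.0791) = 4.52°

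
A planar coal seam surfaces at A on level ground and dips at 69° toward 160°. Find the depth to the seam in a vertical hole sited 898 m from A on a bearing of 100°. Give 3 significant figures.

1170 m

The hole lies 60° from the dip direction, so the down-dip offset is 898 × cos 60° = 449.00 m.
Depth = down-dip offset × tan(dip) = 449.00 × tan 69° = 449.00 × 2.6051
Depth = 1169.68 m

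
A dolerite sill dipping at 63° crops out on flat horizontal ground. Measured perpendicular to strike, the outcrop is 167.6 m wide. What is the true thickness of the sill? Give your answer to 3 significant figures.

True thickness t = w · sin(dip) = 167.6 × sin 63°
t = 167.6 × 0.8910 = 149.333 m

149 m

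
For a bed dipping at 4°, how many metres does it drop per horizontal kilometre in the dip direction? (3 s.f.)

drop per km = 1000 × tan 4° = 1000 × 0.0699

69.9 m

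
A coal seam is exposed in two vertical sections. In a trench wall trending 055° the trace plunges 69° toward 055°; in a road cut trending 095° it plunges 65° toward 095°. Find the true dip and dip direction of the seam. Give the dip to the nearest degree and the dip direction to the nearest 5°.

Represent each trace as a vector plunging at its apparent dip toward its trend (east-north-up frame): v₁ = (0.294, 0.206, -0.934), v₂ = (0.421, -0.037, -0.906).
Cross product v₁ × v₂ gives the pole to the plane: n ∝ (0.221, 0.127, 0.097).
tan δ = √(n_x²+n_y²)/n_z = 0.255/0.097, so δ = 69.1°.
Dip direction = atan2(0.221, 0.127) = 60° (azimuth of n's horizontal projection).

true dip 69°, dip direction 060°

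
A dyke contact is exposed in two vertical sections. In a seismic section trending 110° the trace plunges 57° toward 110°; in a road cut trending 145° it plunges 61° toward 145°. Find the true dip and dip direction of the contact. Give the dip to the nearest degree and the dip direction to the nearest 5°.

Each apparent-dip line lies in the plane. As unit vectors (x east, y north, z up), v₁ plunges 57°→110° and v₂ plunges 61°→145°.
The plane normal is n = v₁ × v₂ ∝ (0.170, -0.214, 0.151).
Dip δ = arctan(|n_h|/n_z) = arctan(0.274/0.151) = 61.0°.
Dip direction = azimuth of (n_x, n_y) = atan2(0.170, -0.214) = 142°.

true dip 61°, dip direction 140°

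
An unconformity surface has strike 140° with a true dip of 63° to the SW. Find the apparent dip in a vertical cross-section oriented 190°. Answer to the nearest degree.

56°

The strike is 140° and the section trends 190°; the acute angle between them is β = 50°.
tan(apparent dip) = tan 63° · sin 50° = 1.5034
apparent dip = arctan 1.5034 = 56.37°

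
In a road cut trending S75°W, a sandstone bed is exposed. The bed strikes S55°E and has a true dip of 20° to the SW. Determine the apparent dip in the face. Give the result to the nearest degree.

16°

Angle between strike (S55°E) and section (S75°W): β = 50°.
tan α = tan 20° × sin 50° = 0.3640 × 0.7660 = 0.2788
α = arctan(0.2788) = 15.58°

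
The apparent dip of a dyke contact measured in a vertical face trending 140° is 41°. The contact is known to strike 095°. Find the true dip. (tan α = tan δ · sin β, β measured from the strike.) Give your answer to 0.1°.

The section is 45° from the strike.
tan(true dip) = tan 41° / sin 45° = 1.2294
δ = arctan(1.2294) = 50.87°

50.9°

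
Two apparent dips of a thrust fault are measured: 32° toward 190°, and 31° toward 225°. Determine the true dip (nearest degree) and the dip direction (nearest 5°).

true dip 33°, dip direction 205°

Represent each trace as a vector plunging at its apparent dip toward its trend (east-north-up frame): v₁ = (-0.147, -0.835, -0.530), v₂ = (-0.606, -0.606, -0.515).
n = v₁ × v₂ = (-0.109, -0.245, 0.417) (taken with n_z > 0).
Dip δ = arctan(|n_h|/n_z) = arctan(0.268/0.417) = 32.8°.
Dip direction = atan2(-0.109, -0.245) = 204° (azimuth of n's horizontal projection).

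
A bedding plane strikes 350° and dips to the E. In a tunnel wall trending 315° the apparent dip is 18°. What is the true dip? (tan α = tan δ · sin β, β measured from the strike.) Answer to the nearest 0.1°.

The section is 35° from the strike.
tan(true dip) = tan 18° / sin 35° = 0.5665
true dip = arctan 0.5665 = 29.53°

29.5°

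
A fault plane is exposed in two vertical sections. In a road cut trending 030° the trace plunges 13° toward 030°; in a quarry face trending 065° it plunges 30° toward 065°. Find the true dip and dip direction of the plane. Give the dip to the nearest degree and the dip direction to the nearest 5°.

Each apparent-dip line lies in the plane. As unit vectors (x east, y north, z up), v₁ plunges 13°→030° and v₂ plunges 30°→065°.
n = v₁ × v₂ = (0.340, -0.067, 0.484) (taken with n_z > 0).
Dip δ = arctan(|n_h|/n_z) = arctan(0.346/0.484) = 35.6°.
Dip direction = azimuth of (n_x, n_y) = atan2(0.340, -0.067) = 101°.

true dip 36°, dip direction 100°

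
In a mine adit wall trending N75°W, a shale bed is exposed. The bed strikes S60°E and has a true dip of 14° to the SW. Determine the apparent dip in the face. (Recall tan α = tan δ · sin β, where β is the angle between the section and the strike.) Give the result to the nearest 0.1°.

The section lies 15° from the strike.
tan α = tan 14° × sin 15° = 0.2493 × 0.2588 = 0.0645
α = arctan(0.0645) = 3.69°

3.7°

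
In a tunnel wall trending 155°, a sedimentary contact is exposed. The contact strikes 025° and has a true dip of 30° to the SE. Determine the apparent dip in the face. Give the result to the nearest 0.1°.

Angle between strike (025°) and section (155°): β = 50°.
tan(apparent dip) = tan 30° · sin 50° = 0.4423
apparent dip = arctan 0.4423 = 23.86°

23.9°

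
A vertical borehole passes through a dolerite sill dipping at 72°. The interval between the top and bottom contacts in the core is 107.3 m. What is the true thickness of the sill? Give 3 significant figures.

33.2 m

True thickness t = h · cos(dip) = 107.3 × cos 72°
t = 107.3 × 0.3090 = 33.158 m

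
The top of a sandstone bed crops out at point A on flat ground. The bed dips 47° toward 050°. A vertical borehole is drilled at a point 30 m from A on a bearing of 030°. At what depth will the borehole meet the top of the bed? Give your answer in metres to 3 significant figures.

30.2 m

The hole lies 20° from the dip direction, so the down-dip offset is 30 × cos 20° = 28.19 m.
Depth = down-dip offset × tan(dip) = 28.19 × tan 47° = 28.19 × 1.0724
Depth = 30.23 m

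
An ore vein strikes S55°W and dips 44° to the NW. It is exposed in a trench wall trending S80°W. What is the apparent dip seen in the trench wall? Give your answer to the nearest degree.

Angle between strike (S55°W) and section (S80°W): β = 25°.
tan(apparent dip) = tan 44° · sin 25° = 0.4081
α = arctan(0.4081) = 22.20°

22°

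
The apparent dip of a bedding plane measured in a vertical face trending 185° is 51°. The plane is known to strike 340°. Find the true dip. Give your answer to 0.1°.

71.1°

The section is 25° from the strike.
tan δ = tan α / sin β = tan 51° / sin 25° = 1.2349 / 0.4226 = 2.9220
true dip = arctan 2.9220 = 71.11°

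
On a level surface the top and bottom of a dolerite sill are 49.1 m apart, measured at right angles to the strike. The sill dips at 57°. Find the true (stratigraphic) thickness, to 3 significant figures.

True thickness t = w · sin(dip) = 49.1 × sin 57°
t = 49.1 × 0.8387 = 41.179 m

41.2 m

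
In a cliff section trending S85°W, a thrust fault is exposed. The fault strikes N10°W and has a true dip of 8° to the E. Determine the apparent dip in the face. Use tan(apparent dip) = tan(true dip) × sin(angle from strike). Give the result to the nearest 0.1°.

8.0°

The section lies 85° from the strike.
tan α = tan 8° × sin 85° = 0.1405 × 0.9962 = 0.1400
α = arctan(0.1400) = 7.97°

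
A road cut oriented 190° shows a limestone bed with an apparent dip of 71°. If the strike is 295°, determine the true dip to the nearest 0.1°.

71.6°

The section is 75° from the strike.
tan δ = tan α / sin β = tan 71° / sin 75° = 2.9042 / 0.9659 = 3.0067
true dip = arctan 3.0067 = 71.60°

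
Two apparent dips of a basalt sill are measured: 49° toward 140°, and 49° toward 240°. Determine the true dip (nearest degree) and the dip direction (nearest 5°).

true dip 61°, dip direction 190°

Represent each trace as a vector plunging at its apparent dip toward its trend (east-north-up frame): v₁ = (0.422, -0.503, -0.755), v₂ = (-0.568, -0.328, -0.755).
Cross product v₁ × v₂ gives the pole to the plane: n ∝ (-0.132, -0.747, 0.424).
True dip = arccos(n_z / |n|) = arccos(0.4878) = 60.8°.
Dip direction = azimuth of (n_x, n_y) = atan2(-0.132, -0.747) = 190°.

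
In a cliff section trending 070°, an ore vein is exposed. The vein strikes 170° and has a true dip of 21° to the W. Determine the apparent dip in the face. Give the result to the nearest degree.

21°

The strike is 170° and the section trends 070°; the acute angle between them is β = 80°.
tan(apparent dip) = tan 21° · sin 80° = 0.3780
α = arctan(0.3780) = 20.71°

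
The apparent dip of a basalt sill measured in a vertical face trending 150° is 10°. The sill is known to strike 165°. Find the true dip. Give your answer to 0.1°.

34.3°

β = acute angle between strike 165° and section 150° = 15°.
tan(true dip) = tan 10° / sin 15° = 0.6813
true dip = arctan 0.6813 = 34.27°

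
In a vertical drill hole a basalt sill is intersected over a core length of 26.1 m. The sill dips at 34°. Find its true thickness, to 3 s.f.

True thickness t = h · cos(dip) = 26.1 × cos 34°
t = 26.1 × 0.8290 = 21.638 m

21.6 m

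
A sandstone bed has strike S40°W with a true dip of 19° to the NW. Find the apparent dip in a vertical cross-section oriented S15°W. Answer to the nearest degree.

The strike is S40°W and the section trends S15°W; the acute angle between them is β = 25°.
tan α = tan 19° × sin 25° = 0.3443 × 0.4226 = 0.1455
apparent dip = arctan 0.1455 = 8.28°

8°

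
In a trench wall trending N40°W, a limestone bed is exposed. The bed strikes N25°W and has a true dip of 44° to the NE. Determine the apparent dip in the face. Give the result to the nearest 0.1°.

The section lies 15° from the strike.
tan(apparent dip) = tan 44° · sin 15° = 0.2499
α = arctan(0.2499) = 14.03°

14.0°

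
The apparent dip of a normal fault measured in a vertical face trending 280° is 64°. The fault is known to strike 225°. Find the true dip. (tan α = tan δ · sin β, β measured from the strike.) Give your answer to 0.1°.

68.2°

The section is 55° from the strike.
tan(true dip) = tan 64° / sin 55° = 2.5030
true dip = arctan 2.5030 = 68.22°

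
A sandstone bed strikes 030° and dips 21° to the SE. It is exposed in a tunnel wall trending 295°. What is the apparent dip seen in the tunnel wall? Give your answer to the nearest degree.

Angle between strike (030°) and section (295°): β = 85°.
tan(apparent dip) = tan 21° · sin 85° = 0.3824
α = arctan(0.3824) = 20.93°

21°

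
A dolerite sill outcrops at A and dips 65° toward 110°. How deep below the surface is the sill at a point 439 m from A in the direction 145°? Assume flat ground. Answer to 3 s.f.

The hole lies 35° from the dip direction, so the down-dip offset is 439 × cos 35° = 359.61 m.
Depth = down-dip offset × tan(dip) = 359.61 × tan 65° = 359.61 × 2.1445
Depth = 771.18 m

771 m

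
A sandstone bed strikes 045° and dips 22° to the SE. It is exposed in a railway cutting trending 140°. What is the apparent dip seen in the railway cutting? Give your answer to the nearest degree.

The section lies 85° from the strike.
tan(apparent dip) = tan 22° · sin 85° = 0.4025
apparent dip = arctan 0.4025 = 21.92°

22°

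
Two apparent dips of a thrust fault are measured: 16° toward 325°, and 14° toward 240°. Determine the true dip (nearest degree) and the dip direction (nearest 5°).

true dip 20°, dip direction 285°

Each apparent-dip line lies in the plane. As unit vectors (x east, y north, z up), v₁ plunges 16°→325° and v₂ plunges 14°→240°.
n = v₁ × v₂ = (-0.324, 0.098, 0.929) (taken with n_z > 0).
tan δ = √(n_x²+n_y²)/n_z = 0.339/0.929, so δ = 20.0°.
The horizontal component of n points toward azimuth atan2(n_x, n_y) = 287°, the dip direction.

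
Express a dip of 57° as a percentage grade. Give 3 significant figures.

154%

grade % = 100 × tan 57° = 100 × 1.5399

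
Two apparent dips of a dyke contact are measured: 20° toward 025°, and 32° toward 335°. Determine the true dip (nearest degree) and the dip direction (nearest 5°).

Each apparent-dip line lies in the plane. As unit vectors (x east, y north, z up), v₁ plunges 20°→025° and v₂ plunges 32°→335°.
Cross product v₁ × v₂ gives the pole to the plane: n ∝ (-0.188, 0.333, 0.610).
True dip = arccos(n_z / |n|) = arccos(0.8473) = 32.1°.
Dip direction = atan2(-0.188, 0.333) = 330° (azimuth of n's horizontal projection).

true dip 32°, dip direction 330°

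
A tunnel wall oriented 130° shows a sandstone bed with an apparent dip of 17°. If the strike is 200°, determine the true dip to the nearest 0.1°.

The section is 70° from the strike.
tan(true dip) = tan 17° / sin 70° = 0.3254
δ = arctan(0.3254) = 18.02°

18.0°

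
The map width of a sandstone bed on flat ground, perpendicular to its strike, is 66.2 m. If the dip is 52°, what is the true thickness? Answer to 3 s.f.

52.2 m

True thickness t = w · sin(dip) = 66.2 × sin 52°
t = 66.2 × 0.7880 = 52.166 m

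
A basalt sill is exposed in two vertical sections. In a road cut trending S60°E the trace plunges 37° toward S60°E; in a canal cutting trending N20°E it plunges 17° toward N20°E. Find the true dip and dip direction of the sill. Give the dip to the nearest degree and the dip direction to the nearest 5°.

true dip 41°, dip direction 090°

The two traces are lines in the plane: v₁ = (sin 120°·cos 37°, cos 120°·cos 37°, −sin 37°), v₂ = (sin 20°·cos 17°, cos 20°·cos 17°, −sin 17°).
Cross product v₁ × v₂ gives the pole to the plane: n ∝ (0.658, 0.005, 0.752).
tan δ = √(n_x²+n_y²)/n_z = 0.658/0.752, so δ = 41.2°.
Dip direction = azimuth of (n_x, n_y) = atan2(0.658, 0.005) = 90°.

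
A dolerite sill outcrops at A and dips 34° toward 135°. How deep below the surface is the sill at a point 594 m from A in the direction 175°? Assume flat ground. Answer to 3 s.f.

The hole lies 40° from the dip direction, so the down-dip offset is 594 × cos 40° = 455.03 m.
Depth = down-dip offset × tan(dip) = 455.03 × tan 34° = 455.03 × 0.6745
Depth = 306.92 m

307 m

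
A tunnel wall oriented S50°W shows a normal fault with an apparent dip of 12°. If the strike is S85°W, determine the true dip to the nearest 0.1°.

The section is 35° from the strike.
tan(true dip) = tan 12° / sin 35° = 0.3706
true dip = arctan 0.3706 = 20.33°

20.3°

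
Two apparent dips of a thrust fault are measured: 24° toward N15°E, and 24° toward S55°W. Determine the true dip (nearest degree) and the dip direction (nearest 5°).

The two traces are lines in the plane: v₁ = (sin 15°·cos 24°, cos 15°·cos 24°, −sin 24°), v₂ = (sin 235°·cos 24°, cos 235°·cos 24°, −sin 24°).
n = v₁ × v₂ = (-0.572, 0.401, 0.536) (taken with n_z > 0).
Dip δ = arctan(|n_h|/n_z) = arctan(0.698/0.536) = 52.5°.
Dip direction = atan2(-0.572, 0.401) = 305° (azimuth of n's horizontal projection).

true dip 52°, dip direction 305°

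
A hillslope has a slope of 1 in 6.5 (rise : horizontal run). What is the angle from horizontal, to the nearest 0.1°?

8.7°

tan θ = 1/6.5 = 0.1538
θ = arctan(0.1538) = 8.75°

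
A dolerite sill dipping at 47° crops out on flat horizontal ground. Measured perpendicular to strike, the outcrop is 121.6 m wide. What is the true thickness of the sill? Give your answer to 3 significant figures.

True thickness t = w · sin(dip) = 121.6 × sin 47°
t = 121.6 × 0.7314 = 88.933 m

88.9 m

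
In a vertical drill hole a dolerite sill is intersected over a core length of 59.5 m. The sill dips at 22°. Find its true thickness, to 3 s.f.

True thickness t = h · cos(dip) = 59.5 × cos 22°
t = 59.5 × 0.9272 = 55.167 m

55.2 m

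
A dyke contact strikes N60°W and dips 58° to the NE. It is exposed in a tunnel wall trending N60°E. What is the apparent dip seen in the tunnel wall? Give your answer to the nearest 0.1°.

Angle between strike (N60°W) and section (N60°E): β = 60°.
tan(apparent dip) = tan 58° · sin 60° = 1.3859
α = arctan(1.3859) = 54.19°

54.2°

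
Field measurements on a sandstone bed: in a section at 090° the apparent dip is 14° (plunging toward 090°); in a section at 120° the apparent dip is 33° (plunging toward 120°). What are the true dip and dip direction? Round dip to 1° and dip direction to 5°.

true dip 42°, dip direction 165°

The two traces are lines in the plane: v₁ = (sin 90°·cos 14°, cos 90°·cos 14°, −sin 14°), v₂ = (sin 120°·cos 33°, cos 120°·cos 33°, −sin 33°).
Cross product v₁ × v₂ gives the pole to the plane: n ∝ (0.101, -0.353, 0.407).
True dip = arccos(n_z / |n|) = arccos(0.7425) = 42.1°.
The horizontal component of n points toward azimuth atan2(n_x, n_y) = 164°, the dip direction.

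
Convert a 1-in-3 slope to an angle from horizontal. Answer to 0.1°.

tan θ = 1/3 = 0.3333
θ = arctan(0.3333) = 18.43°

18.4°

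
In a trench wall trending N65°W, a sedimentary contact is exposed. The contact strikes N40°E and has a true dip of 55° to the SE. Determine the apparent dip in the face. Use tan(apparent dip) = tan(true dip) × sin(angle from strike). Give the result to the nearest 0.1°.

54.1°

Angle between strike (N40°E) and section (N65°W): β = 75°.
tan(apparent dip) = tan 55° · sin 75° = 1.3795
α = arctan(1.3795) = 54.06°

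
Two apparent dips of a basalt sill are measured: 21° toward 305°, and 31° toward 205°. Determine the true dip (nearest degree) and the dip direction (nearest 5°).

Represent each trace as a vector plunging at its apparent dip toward its trend (east-north-up frame): v₁ = (-0.765, 0.535, -0.358), v₂ = (-0.362, -0.777, -0.515).
n = v₁ × v₂ = (-0.554, -0.264, 0.788) (taken with n_z > 0).
tan δ = √(n_x²+n_y²)/n_z = 0.614/0.788, so δ = 37.9°.
Dip direction = azimuth of (n_x, n_y) = atan2(-0.554, -0.264) = 245°.

true dip 38°, dip direction 245°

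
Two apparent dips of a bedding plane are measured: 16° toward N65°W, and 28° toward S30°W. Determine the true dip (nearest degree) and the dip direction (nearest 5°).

Represent each trace as a vector plunging at its apparent dip toward its trend (east-north-up frame): v₁ = (-0.871, 0.406, -0.276), v₂ = (-0.441, -0.765, -0.469).
Cross product v₁ × v₂ gives the pole to the plane: n ∝ (-0.401, -0.287, 0.846).
Dip δ = arctan(|n_h|/n_z) = arctan(0.494/0.846) = 30.3°.
The horizontal component of n points toward azimuth atan2(n_x, n_y) = 234°, the dip direction.

true dip 30°, dip direction 235°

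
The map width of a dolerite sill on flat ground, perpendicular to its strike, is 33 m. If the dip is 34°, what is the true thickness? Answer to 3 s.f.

18.5 m

True thickness t = w · sin(dip) = 33 × sin 34°
t = 33 × 0.5592 = 18.453 m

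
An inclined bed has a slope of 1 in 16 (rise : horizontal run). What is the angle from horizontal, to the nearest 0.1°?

tan θ = 1/16 = 0.0625
θ = arctan(0.0625) = 3.58°

3.6°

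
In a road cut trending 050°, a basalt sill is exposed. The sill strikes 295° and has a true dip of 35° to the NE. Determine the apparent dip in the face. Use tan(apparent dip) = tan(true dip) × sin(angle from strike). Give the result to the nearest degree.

Angle between strike (295°) and section (050°): β = 65°.
tan α = tan 35° × sin 65° = 0.7002 × 0.9063 = 0.6346
apparent dip = arctan 0.6346 = 32.40°

32°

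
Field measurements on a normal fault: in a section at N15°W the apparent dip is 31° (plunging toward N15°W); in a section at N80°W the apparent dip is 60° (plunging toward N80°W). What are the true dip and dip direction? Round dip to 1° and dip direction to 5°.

true dip 60°, dip direction 275°

The two traces are lines in the plane: v₁ = (sin 345°·cos 31°, cos 345°·cos 31°, −sin 31°), v₂ = (sin 280°·cos 60°, cos 280°·cos 60°, −sin 60°).
n = v₁ × v₂ = (-0.672, 0.061, 0.388) (taken with n_z > 0).
tan δ = √(n_x²+n_y²)/n_z = 0.675/0.388, so δ = 60.1°.
The horizontal component of n points toward azimuth atan2(n_x, n_y) = 275°, the dip direction.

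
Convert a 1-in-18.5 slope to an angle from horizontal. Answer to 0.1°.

tan θ = 1/18.5 = 0.0541
θ = arctan(0.0541) = 3.09°

3.1°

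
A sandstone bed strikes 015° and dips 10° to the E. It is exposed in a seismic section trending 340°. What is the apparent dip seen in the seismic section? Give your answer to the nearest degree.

Angle between strike (015°) and section (340°): β = 35°.
tan α = tan 10° × sin 35° = 0.1763 × 0.5736 = 0.1011
apparent dip = arctan 0.1011 = 5.78°

6°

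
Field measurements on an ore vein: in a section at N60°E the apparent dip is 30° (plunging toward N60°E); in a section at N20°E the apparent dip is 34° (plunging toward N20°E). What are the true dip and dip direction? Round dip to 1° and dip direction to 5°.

true dip 34°, dip direction 030°

The two traces are lines in the plane: v₁ = (sin 60°·cos 30°, cos 60°·cos 30°, −sin 30°), v₂ = (sin 20°·cos 34°, cos 20°·cos 34°, −sin 34°).
n = v₁ × v₂ = (0.147, 0.278, 0.462) (taken with n_z > 0).
Dip δ = arctan(|n_h|/n_z) = arctan(0.314/0.462) = 34.3°.
The horizontal component of n points toward azimuth atan2(n_x, n_y) = 28°, the dip direction.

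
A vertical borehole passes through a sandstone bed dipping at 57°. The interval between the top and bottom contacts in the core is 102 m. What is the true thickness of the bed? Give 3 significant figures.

55.6 m

True thickness t = h · cos(dip) = 102 × cos 57°
t = 102 × 0.5446 = 55.553 m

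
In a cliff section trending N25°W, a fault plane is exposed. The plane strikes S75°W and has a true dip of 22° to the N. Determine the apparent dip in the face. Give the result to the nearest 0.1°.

21.7°

The strike is S75°W and the section trends N25°W; the acute angle between them is β = 80°.
tan α = tan 22° × sin 80° = 0.4040 × 0.9848 = 0.3979
α = arctan(0.3979) = 21.70°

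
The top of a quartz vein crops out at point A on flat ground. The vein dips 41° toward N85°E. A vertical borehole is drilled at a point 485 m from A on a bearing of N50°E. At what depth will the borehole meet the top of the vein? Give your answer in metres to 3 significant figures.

The hole lies 35° from the dip direction, so the down-dip offset is 485 × cos 35° = 397.29 m.
Depth = down-dip offset × tan(dip) = 397.29 × tan 41° = 397.29 × 0.8693
Depth = 345.36 m

345 m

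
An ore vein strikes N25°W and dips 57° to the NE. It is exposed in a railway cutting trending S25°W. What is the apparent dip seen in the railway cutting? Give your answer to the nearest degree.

Angle between strike (N25°W) and section (S25°W): β = 50°.
tan α = tan 57° × sin 50° = 1.5399 × 0.7660 = 1.1796
α = arctan(1.1796) = 49.71°

50°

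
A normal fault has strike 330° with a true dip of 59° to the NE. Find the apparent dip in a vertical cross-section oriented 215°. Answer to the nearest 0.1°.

The strike is 330° and the section trends 215°; the acute angle between them is β = 65°.
tan(apparent dip) = tan 59° · sin 65° = 1.5083
apparent dip = arctan 1.5083 = 56.46°

56.5°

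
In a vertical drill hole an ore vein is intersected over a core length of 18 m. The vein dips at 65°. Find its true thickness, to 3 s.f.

True thickness t = h · cos(dip) = 18 × cos 65°
t = 18 × 0.4226 = 7.607 m

7.61 m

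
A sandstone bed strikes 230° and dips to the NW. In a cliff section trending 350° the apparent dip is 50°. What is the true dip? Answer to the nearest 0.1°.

The section is 60° from the strike.
tan(true dip) = tan 50° / sin 60° = 1.3761
δ = arctan(1.3761) = 53.99°

54.0°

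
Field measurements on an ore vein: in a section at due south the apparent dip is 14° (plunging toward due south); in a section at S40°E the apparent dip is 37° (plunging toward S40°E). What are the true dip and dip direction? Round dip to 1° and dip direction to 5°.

The two traces are lines in the plane: v₁ = (sin 180°·cos 14°, cos 180°·cos 14°, −sin 14°), v₂ = (sin 140°·cos 37°, cos 140°·cos 37°, −sin 37°).
Cross product v₁ × v₂ gives the pole to the plane: n ∝ (0.436, -0.124, 0.498).
True dip = arccos(n_z / |n|) = arccos(0.7396) = 42.3°.
Dip direction = atan2(0.436, -0.124) = 106° (azimuth of n's horizontal projection).

true dip 42°, dip direction 105°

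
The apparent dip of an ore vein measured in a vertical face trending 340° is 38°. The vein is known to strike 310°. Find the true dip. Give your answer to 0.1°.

57.4°

β = acute angle between strike 310° and section 340° = 30°.
tan δ = tan α / sin β = tan 38° / sin 30° = 0.7813 / 0.5000 = 1.5626
δ = arctan(1.5626) = 57.38°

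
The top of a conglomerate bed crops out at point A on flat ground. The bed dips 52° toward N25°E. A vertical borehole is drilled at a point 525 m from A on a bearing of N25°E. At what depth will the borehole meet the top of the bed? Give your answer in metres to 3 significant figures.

672 m

The hole is directly down-dip from the outcrop, so the down-dip offset is 525 m.
Depth = down-dip offset × tan(dip) = 525.00 × tan 52° = 525.00 × 1.2799
Depth = 671.97 m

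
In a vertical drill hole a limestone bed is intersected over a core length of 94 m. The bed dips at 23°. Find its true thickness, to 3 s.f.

86.5 m

True thickness t = h · cos(dip) = 94 × cos 23°
t = 94 × 0.9205 = 86.527 m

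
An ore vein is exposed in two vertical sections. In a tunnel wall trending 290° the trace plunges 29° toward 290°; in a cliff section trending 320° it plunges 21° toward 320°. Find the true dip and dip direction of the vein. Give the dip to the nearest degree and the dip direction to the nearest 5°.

true dip 30°, dip direction 270°

Represent each trace as a vector plunging at its apparent dip toward its trend (east-north-up frame): v₁ = (-0.822, 0.299, -0.485), v₂ = (-0.600, 0.715, -0.358).
Cross product v₁ × v₂ gives the pole to the plane: n ∝ (-0.240, 0.004, 0.408).
Dip δ = arctan(|n_h|/n_z) = arctan(0.240/0.408) = 30.4°.
Dip direction = azimuth of (n_x, n_y) = atan2(-0.240, 0.004) = 271°.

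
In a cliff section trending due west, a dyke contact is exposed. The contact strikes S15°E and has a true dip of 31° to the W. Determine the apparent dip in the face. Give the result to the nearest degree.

Angle between strike (S15°E) and section (due west): β = 75°.
tan α = tan 31° × sin 75° = 0.6009 × 0.9659 = 0.5804
apparent dip = arctan 0.5804 = 30.13°

30°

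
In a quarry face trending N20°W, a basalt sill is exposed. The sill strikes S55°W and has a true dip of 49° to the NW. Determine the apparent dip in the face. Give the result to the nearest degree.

48°

Angle between strike (S55°W) and section (N20°W): β = 75°.
tan(apparent dip) = tan 49° · sin 75° = 1.1112
apparent dip = arctan 1.1112 = 48.01°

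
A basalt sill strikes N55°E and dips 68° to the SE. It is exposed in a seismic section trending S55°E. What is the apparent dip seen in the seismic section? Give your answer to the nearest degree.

The strike is N55°E and the section trends S55°E; the acute angle between them is β = 70°.
tan(apparent dip) = tan 68° · sin 70° = 2.3258
apparent dip = arctan 2.3258 = 66.73°

67°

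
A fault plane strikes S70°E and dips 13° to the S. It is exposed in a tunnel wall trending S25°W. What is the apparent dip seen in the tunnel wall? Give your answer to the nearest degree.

The section lies 85° from the strike.
tan(apparent dip) = tan 13° · sin 85° = 0.2300
α = arctan(0.2300) = 12.95°

13°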